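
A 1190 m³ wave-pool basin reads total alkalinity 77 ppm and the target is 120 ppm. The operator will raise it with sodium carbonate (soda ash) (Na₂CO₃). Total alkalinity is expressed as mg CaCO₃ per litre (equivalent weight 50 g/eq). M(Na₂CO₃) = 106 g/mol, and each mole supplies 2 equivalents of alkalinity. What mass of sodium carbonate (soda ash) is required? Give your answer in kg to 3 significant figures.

Volume: 1190 m³ = 1,190,000 L.
Alkalinity to add: (120 − 77) = 43 mg/L as CaCO₃ × 1,190,000 L = 51,170 g as CaCO₃.
Equivalents: 51,170 g ÷ 50 g/eq = 1023 eq.
Each mole of Na₂CO₃ supplies 2 eq, so 1023 / 2 = 511.7 mol.
Mass: 511.7 mol × 106 g/mol = 54,240 g.

54.2 kg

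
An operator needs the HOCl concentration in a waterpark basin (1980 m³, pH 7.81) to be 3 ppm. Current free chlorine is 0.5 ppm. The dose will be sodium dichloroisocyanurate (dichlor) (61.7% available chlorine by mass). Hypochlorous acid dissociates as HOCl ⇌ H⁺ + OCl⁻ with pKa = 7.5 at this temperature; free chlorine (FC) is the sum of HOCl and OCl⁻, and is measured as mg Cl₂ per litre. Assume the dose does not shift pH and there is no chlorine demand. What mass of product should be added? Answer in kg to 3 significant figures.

Volume: 1980 m³ = 1,980,000 L.
[OCl⁻]/[HOCl] = 10^(pH − pKa) = 10^(7.81 − 7.5) = 2.042; fraction as HOCl = 1/(1 + 2.042) = 0.3288.
Free chlorine required for 3 ppm HOCl: 3 / 0.3288 = 9.125 ppm.
FC to add: 9.125 − 0.5 = 8.625 mg/L as Cl₂.
Cl₂ equivalent: 8.625 mg/L × 1,980,000 L = 17,080 g.
Product at 61.7% available Cl: 17,080 / 0.617 = 27,680 g.

27.7 kg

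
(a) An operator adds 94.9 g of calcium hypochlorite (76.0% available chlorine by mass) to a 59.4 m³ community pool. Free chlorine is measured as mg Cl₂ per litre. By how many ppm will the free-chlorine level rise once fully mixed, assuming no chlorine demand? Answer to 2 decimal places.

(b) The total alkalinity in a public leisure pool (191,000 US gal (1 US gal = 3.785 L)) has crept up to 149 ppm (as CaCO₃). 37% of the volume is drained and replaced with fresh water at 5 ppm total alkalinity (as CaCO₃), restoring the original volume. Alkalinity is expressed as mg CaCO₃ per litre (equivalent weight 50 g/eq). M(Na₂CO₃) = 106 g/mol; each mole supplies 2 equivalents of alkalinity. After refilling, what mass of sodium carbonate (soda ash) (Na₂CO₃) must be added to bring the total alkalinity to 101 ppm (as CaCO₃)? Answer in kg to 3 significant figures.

(a) 1.21 ppm; (b) 4.05 kg

(a) Volume: 59.4 m³ = 59,400 L.
(a) Available chlorine delivered: 94.9 g × 0.76 = 72.12 g as Cl₂.
(a) Concentration rise: 72.12 g / 59,400 L = 1.214 mg/L = 1.21 ppm.

(b) Volume: 191,000 US gal × 3.785 L/gal = 722,935 L.
(b) After draining 37% and refilling: 149 × 0.63 + 5 × 0.37 = 95.72 ppm.
(b) Deficit to target: 101 − 95.72 = 5.28 mg/L.
(b) As CaCO₃: 5.28 mg/L × 722,935 L = 3817 g; ÷ 50 g/eq ÷ 2 = 38.17 mol Na₂CO₃.
(b) Mass: 38.17 × 106 = 4046 g.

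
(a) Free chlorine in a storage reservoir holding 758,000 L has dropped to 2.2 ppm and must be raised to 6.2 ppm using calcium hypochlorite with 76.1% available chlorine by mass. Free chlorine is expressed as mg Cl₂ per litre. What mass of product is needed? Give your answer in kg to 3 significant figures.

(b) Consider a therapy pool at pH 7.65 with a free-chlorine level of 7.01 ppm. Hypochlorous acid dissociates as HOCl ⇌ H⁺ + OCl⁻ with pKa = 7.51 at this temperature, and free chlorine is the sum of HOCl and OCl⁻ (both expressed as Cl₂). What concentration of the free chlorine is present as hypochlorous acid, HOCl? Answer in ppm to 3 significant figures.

(a) 3.98 kg; (b) 2.94 ppm

(a) Chlorine deficit: 6.2 − 2.2 = 4 ppm = 4 mg/L as Cl₂.
(a) Cl₂ equivalent needed: 4 mg/L × 758,000 L = 3,032,000 mg = 3032 g.
(a) Product at 76.1% available chlorine: 3032 / 0.761 = 3984 g.

(b) [OCl⁻]/[HOCl] = 10^(pH − pKa) = 10^(7.65 − 7.51) = 10^0.14 = 1.38.
(b) Fraction as HOCl = 1 / (1 + 1.38) = 0.4201.
(b) HOCl = 0.4201 × 7.01 ppm = 2.945 ppm.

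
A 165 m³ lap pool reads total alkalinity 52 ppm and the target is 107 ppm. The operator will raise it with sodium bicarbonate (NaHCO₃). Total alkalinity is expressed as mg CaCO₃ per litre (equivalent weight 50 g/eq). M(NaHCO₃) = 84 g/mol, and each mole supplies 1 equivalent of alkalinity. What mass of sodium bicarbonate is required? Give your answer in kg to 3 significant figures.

15.2 kg

Volume: 165 m³ = 165,000 L.
Alkalinity to add: (107 − 52) = 55 mg/L as CaCO₃ × 165,000 L = 9075 g as CaCO₃.
Equivalents: 9075 g ÷ 50 g/eq = 181.5 eq.
NaHCO₃ supplies 1 eq per mole → 181.5 mol.
Mass: 181.5 mol × 84 g/mol = 15,250 g.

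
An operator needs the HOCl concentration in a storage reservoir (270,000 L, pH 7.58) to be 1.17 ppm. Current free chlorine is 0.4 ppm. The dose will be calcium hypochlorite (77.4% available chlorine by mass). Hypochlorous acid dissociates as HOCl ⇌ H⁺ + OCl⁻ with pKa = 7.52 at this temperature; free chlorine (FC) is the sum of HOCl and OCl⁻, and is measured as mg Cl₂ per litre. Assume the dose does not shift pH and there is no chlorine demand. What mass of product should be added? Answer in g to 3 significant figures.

737 g

[OCl⁻]/[HOCl] = 10^(pH − pKa) = 10^(7.58 − 7.52) = 1.148; fraction as HOCl = 1/(1 + 1.148) = 0.4655.
Free chlorine required for 1.17 ppm HOCl: 1.17 / 0.4655 = 2.513 ppm.
FC to add: 2.513 − 0.4 = 2.113 mg/L as Cl₂.
Cl₂ equivalent: 2.113 mg/L × 270,000 L = 570.6 g.
Product at 77.4% available Cl: 570.6 / 0.774 = 737.2 g.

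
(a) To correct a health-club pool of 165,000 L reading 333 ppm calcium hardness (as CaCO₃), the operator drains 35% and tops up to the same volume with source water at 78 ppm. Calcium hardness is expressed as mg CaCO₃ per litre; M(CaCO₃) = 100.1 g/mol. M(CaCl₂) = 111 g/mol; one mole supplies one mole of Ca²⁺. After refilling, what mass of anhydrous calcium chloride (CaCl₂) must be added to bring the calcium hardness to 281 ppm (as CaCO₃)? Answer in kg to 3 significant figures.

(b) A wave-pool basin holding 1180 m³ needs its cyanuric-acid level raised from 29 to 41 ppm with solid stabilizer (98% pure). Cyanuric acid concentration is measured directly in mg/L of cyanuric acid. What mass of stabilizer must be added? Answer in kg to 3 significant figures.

(a) 6.82 kg; (b) 14.4 kg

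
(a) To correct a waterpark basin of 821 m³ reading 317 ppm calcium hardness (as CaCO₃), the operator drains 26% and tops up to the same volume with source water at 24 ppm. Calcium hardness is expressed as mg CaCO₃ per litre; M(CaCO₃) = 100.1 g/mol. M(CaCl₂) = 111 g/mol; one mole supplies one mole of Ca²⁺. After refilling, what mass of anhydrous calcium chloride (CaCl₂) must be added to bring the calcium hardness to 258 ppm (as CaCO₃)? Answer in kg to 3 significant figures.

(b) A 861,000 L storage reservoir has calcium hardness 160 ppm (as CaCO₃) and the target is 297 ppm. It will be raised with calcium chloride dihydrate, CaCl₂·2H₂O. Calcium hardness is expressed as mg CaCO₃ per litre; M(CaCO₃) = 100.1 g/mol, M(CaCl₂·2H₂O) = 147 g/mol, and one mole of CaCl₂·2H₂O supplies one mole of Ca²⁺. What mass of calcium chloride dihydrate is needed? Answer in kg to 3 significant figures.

(a) 15.6 kg; (b) 173 kg

(a) Volume: 821 m³ = 821,000 L.
(a) After draining 26% and refilling: 317 × 0.74 + 24 × 0.26 = 240.82 ppm.
(a) Deficit to target: 258 − 240.82 = 17.18 mg/L.
(a) As CaCO₃: 17.18 mg/L × 821,000 L = 14,100 g; ÷ 100.1 = 140.9 mol Ca²⁺.
(a) Mass: 140.9 × 111 = 15,640 g.

(b) Hardness to add: (297 − 160) = 137 mg/L as CaCO₃ × 861,000 L = 118,000 g as CaCO₃.
(b) Moles of Ca²⁺ (1 mol Ca²⁺ ≡ 1 mol CaCO₃): 118,000 / 100.1 g/mol = 1178 mol.
(b) Mass of CaCl₂·2H₂O: 1178 × 147 = 173,200 g.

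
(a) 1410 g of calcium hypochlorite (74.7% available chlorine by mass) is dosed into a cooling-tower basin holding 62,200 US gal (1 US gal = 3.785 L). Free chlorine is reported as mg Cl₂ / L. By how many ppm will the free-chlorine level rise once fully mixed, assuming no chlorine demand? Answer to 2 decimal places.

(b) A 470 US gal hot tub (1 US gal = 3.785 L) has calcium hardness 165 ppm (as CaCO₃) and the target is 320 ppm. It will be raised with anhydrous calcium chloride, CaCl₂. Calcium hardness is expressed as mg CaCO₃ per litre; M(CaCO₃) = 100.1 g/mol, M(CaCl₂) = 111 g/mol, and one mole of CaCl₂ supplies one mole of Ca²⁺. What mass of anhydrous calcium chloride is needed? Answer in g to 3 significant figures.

(a) Volume: 62,200 US gal × 3.785 L/gal = 235,427 L.
(a) Available chlorine delivered: 1410 g × 0.747 = 1053 g as Cl₂.
(a) Concentration rise: 1053 g / 235,427 L = 4.474 mg/L = 4.47 ppm.

(b) Volume: 470 US gal × 3.785 L/gal = 1,779 L.
(b) Hardness to add: (320 − 165) = 155 mg/L as CaCO₃ × 1,779 L = 275.7 g as CaCO₃.
(b) Moles of Ca²⁺ (1 mol Ca²⁺ ≡ 1 mol CaCO₃): 275.7 / 100.1 g/mol = 2.755 mol.
(b) Mass of CaCl₂: 2.755 × 111 = 305.8 g.

(a) 4.47 ppm; (b) 306 g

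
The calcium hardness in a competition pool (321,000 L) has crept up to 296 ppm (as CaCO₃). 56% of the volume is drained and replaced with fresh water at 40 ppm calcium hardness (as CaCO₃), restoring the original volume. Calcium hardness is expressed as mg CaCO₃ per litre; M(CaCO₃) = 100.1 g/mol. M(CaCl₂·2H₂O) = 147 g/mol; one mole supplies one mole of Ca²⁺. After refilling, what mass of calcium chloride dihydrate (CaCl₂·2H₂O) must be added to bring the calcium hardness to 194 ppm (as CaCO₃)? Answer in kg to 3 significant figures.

19.5 kg

After draining 56% and refilling: 296 × 0.44 + 40 × 0.56 = 152.64 ppm.
Deficit to target: 194 − 152.64 = 41.36 mg/L.
As CaCO₃: 41.36 mg/L × 321,000 L = 13,280 g; ÷ 100.1 = 132.6 mol Ca²⁺.
Mass: 132.6 × 147 = 19,500 g.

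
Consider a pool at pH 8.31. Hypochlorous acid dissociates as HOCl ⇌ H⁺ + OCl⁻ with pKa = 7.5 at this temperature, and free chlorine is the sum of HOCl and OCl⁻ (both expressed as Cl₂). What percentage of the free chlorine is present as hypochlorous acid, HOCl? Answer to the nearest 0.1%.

13.4%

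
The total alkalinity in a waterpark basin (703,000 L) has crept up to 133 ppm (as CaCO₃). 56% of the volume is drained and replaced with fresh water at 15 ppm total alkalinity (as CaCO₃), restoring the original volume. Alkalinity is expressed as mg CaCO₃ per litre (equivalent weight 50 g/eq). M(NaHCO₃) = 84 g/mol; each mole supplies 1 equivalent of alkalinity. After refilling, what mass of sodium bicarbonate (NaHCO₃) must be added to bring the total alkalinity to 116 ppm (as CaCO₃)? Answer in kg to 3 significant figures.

After draining 56% and refilling: 133 × 0.44 + 15 × 0.56 = 66.92 ppm.
Deficit to target: 116 − 66.92 = 49.08 mg/L.
As CaCO₃: 49.08 mg/L × 703,000 L = 34,500 g; ÷ 50 g/eq ÷ 1 = 690.1 mol NaHCO₃.
Mass: 690.1 × 84 = 57,970 g.

58.0 kg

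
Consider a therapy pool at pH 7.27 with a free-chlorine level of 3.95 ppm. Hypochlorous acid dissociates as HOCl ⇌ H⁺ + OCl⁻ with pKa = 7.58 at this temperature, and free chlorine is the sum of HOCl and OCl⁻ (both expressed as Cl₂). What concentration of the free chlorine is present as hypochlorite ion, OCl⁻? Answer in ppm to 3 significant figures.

[OCl⁻]/[HOCl] = 10^(pH − pKa) = 10^(7.27 − 7.58) = 10^-0.31 = 0.4898.
Fraction as HOCl = 1 / (1 + 0.4898) = 0.6712.
OCl⁻ = (1 − 0.6712) × 3.95 ppm = 1.299 ppm.

1.30 ppm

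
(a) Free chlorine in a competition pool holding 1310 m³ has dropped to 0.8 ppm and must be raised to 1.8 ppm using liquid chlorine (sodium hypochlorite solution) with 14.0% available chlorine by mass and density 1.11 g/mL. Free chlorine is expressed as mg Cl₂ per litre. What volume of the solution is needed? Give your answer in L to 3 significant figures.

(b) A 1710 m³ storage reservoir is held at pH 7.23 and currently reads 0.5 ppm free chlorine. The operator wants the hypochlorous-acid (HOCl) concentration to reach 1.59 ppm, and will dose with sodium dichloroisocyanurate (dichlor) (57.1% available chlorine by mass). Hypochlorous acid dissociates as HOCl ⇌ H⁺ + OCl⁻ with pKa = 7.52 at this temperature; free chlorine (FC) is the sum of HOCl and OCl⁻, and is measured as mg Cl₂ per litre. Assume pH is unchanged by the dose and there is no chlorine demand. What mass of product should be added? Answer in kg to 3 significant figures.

(a) Volume: 1310 m³ = 1,310,000 L.
(a) Chlorine deficit: 1.8 − 0.8 = 1 ppm = 1 mg/L as Cl₂.
(a) Cl₂ equivalent needed: 1 mg/L × 1,310,000 L = 1,310,000 mg = 1310 g.
(a) Product at 14.0% available chlorine: 1310 / 0.14 = 9357 g.
(a) Volume at density 1.11 g/mL: 9357 g ÷ 1.11 g/mL = 8430 mL.

(b) Volume: 1710 m³ = 1,710,000 L.
(b) [OCl⁻]/[HOCl] = 10^(pH − pKa) = 10^(7.23 − 7.52) = 0.5129; fraction as HOCl = 1/(1 + 0.5129) = 0.661.
(b) Free chlorine required for 1.59 ppm HOCl: 1.59 / 0.661 = 2.405 ppm.
(b) FC to add: 2.405 − 0.5 = 1.905 mg/L as Cl₂.
(b) Cl₂ equivalent: 1.905 mg/L × 1,710,000 L = 3258 g.
(b) Product at 57.1% available Cl: 3258 / 0.571 = 5706 g.

(a) 8.43 L; (b) 5.71 kg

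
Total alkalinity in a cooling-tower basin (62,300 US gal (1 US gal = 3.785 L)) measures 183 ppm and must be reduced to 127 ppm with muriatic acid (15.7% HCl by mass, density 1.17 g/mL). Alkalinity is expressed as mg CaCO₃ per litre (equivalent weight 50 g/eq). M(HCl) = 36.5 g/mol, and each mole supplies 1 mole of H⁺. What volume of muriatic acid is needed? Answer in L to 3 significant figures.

52.5 L

Volume: 62,300 US gal × 3.785 L/gal = 235,806 L.
Alkalinity to neutralize: (183 − 127) = 56 mg/L as CaCO₃ × 235,806 L = 13,210 g as CaCO₃.
Equivalents of H⁺ required: 13,210 ÷ 50 g/eq = 264.1 eq = 264.1 mol HCl.
Mass of HCl: 264.1 × 36.5 = 9640 g.
Mass of 15.7% solution: 9640 / 0.157 = 61,400 g.
Volume: 61,400 g ÷ 1.17 g/mL = 52,480 mL.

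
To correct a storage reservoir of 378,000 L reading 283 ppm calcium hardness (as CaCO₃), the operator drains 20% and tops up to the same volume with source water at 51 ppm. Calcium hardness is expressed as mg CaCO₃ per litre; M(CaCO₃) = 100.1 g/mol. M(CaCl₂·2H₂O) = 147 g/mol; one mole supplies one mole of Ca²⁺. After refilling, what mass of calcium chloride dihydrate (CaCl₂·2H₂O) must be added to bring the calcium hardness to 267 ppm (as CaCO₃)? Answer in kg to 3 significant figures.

After draining 20% and refilling: 283 × 0.80 + 51 × 0.20 = 236.6 ppm.
Deficit to target: 267 − 236.6 = 30.4 mg/L.
As CaCO₃: 30.4 mg/L × 378,000 L = 11,490 g; ÷ 100.1 = 114.8 mol Ca²⁺.
Mass: 114.8 × 147 = 16,880 g.

16.9 kg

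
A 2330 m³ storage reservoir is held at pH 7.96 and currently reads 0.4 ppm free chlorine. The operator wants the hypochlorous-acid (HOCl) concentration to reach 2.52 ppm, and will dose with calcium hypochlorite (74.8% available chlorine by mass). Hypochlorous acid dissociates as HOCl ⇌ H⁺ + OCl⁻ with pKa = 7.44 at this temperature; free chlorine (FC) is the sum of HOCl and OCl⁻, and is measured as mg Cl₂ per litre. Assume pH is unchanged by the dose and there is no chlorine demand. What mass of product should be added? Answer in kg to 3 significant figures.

Volume: 2330 m³ = 2,330,000 L.
[OCl⁻]/[HOCl] = 10^(pH − pKa) = 10^(7.96 − 7.44) = 3.311; fraction as HOCl = 1/(1 + 3.311) = 0.2319.
Free chlorine required for 2.52 ppm HOCl: 2.52 / 0.2319 = 10.86 ppm.
FC to add: 10.86 − 0.4 = 10.46 mg/L as Cl₂.
Cl₂ equivalent: 10.46 mg/L × 2,330,000 L = 24,380 g.
Product at 74.8% available Cl: 24,380 / 0.748 = 32,600 g.

32.6 kg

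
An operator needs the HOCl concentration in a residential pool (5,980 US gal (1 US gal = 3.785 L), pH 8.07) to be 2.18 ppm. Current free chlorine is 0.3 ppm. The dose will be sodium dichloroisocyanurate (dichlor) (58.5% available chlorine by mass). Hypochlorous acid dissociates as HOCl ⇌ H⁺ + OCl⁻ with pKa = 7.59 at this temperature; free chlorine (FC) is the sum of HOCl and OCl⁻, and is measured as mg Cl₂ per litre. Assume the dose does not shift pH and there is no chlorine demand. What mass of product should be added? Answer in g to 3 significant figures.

327 g

Volume: 5,980 US gal × 3.785 L/gal = 22,634 L.
[OCl⁻]/[HOCl] = 10^(pH − pKa) = 10^(8.07 − 7.59) = 3.02; fraction as HOCl = 1/(1 + 3.02) = 0.2488.
Free chlorine required for 2.18 ppm HOCl: 2.18 / 0.2488 = 8.763 ppm.
FC to add: 8.763 − 0.3 = 8.463 mg/L as Cl₂.
Cl₂ equivalent: 8.463 mg/L × 22,634 L = 191.6 g.
Product at 58.5% available Cl: 191.6 / 0.585 = 327.5 g.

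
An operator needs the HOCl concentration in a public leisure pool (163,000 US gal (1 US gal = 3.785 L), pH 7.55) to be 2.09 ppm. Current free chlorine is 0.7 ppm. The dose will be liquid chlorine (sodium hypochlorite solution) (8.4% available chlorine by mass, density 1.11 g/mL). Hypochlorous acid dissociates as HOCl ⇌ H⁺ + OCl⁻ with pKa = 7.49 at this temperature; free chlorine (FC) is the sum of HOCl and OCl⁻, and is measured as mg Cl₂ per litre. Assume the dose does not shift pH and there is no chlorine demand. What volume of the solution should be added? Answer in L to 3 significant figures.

25.1 L

Volume: 163,000 US gal × 3.785 L/gal = 616,955 L.
[OCl⁻]/[HOCl] = 10^(pH − pKa) = 10^(7.55 − 7.49) = 1.148; fraction as HOCl = 1/(1 + 1.148) = 0.4655.
Free chlorine required for 2.09 ppm HOCl: 2.09 / 0.4655 = 4.49 ppm.
FC to add: 4.49 − 0.7 = 3.79 mg/L as Cl₂.
Cl₂ equivalent: 3.79 mg/L × 616,955 L = 2338 g.
Product at 8.4% available Cl: 2338 / 0.084 = 27,830 g.
Volume: 27,830 g ÷ 1.11 g/mL = 25,080 mL.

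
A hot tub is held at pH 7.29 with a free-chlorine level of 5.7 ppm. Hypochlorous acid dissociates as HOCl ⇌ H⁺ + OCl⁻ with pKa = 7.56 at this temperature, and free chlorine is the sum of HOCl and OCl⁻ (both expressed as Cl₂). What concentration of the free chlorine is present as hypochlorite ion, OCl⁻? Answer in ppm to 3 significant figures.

1.99 ppm

[OCl⁻]/[HOCl] = 10^(pH − pKa) = 10^(7.29 − 7.56) = 10^-0.27 = 0.537.
Fraction as HOCl = 1 / (1 + 0.537) = 0.6506.
OCl⁻ = (1 − 0.6506) × 5.7 ppm = 1.992 ppm.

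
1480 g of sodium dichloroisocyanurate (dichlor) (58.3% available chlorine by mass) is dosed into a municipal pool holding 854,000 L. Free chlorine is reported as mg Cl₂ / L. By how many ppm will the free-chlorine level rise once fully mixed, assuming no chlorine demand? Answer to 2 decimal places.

1.01 ppm

Available chlorine delivered: 1480 g × 0.583 = 862.8 g as Cl₂.
Concentration rise: 862.8 g / 854,000 L = 1.01 mg/L = 1.01 ppm.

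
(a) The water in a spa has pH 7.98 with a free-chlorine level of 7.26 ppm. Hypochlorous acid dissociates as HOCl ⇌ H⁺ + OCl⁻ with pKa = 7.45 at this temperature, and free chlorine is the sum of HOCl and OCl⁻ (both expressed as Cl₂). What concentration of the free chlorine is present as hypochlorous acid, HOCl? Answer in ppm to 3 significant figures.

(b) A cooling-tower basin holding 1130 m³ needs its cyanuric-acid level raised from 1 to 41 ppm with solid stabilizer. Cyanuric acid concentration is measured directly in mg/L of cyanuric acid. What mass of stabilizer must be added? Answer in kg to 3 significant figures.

(a) [OCl⁻]/[HOCl] = 10^(pH − pKa) = 10^(7.98 − 7.45) = 10^0.53 = 3.388.
(a) Fraction as HOCl = 1 / (1 + 3.388) = 0.2279.
(a) HOCl = 0.2279 × 7.26 ppm = 1.654 ppm.

(b) Volume: 1130 m³ = 1,130,000 L.
(b) CYA to add: (41 − 1) = 40 mg/L × 1,130,000 L = 45,200 g cyanuric acid.

(a) 1.65 ppm; (b) 45.2 kg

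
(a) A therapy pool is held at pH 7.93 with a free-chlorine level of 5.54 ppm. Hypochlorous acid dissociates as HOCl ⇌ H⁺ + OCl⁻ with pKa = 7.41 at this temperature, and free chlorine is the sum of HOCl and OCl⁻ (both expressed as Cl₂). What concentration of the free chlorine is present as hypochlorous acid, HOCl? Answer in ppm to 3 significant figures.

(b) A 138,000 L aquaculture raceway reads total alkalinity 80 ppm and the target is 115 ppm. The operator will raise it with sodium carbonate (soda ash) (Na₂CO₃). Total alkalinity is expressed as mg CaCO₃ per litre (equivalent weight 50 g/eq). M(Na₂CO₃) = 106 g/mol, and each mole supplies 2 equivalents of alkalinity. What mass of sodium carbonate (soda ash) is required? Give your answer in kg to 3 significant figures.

(a) [OCl⁻]/[HOCl] = 10^(pH − pKa) = 10^(7.93 − 7.41) = 10^0.52 = 3.311.
(a) Fraction as HOCl = 1 / (1 + 3.311) = 0.2319.
(a) HOCl = 0.2319 × 5.54 ppm = 1.285 ppm.

(b) Alkalinity to add: (115 − 80) = 35 mg/L as CaCO₃ × 138,000 L = 4830 g as CaCO₃.
(b) Equivalents: 4830 g ÷ 50 g/eq = 96.6 eq.
(b) Each mole of Na₂CO₃ supplies 2 eq, so 96.6 / 2 = 48.3 mol.
(b) Mass: 48.3 mol × 106 g/mol = 5120 g.

(a) 1.28 ppm; (b) 5.12 kg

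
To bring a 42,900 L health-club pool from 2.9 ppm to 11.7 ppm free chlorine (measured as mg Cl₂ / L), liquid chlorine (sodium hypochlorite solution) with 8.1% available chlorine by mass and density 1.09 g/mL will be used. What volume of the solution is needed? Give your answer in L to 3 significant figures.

4.28 L

Chlorine deficit: 11.7 − 2.9 = 8.8 ppm = 8.8 mg/L as Cl₂.
Cl₂ equivalent needed: 8.8 mg/L × 42,900 L = 377,500 mg = 377.5 g.
Product at 8.1% available chlorine: 377.5 / 0.081 = 4661 g.
Volume at density 1.09 g/mL: 4661 g ÷ 1.09 g/mL = 4276 mL.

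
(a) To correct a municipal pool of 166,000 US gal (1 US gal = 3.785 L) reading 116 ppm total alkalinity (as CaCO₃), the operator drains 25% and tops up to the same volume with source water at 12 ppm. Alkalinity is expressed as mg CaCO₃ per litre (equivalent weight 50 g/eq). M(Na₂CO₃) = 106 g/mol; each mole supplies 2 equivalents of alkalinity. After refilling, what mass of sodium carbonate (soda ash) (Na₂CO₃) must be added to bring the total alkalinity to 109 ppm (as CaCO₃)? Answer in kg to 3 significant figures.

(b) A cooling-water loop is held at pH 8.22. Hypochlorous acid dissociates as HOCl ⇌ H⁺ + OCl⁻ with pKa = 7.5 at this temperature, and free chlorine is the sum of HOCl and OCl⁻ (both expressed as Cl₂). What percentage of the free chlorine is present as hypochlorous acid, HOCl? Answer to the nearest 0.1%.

(a) Volume: 166,000 US gal × 3.785 L/gal = 628,310 L.
(a) After draining 25% and refilling: 116 × 0.75 + 12 × 0.25 = 90 ppm.
(a) Deficit to target: 109 − 90 = 19 mg/L.
(a) As CaCO₃: 19 mg/L × 628,310 L = 11,940 g; ÷ 50 g/eq ÷ 2 = 119.4 mol Na₂CO₃.
(a) Mass: 119.4 × 106 = 12,650 g.

(b) [OCl⁻]/[HOCl] = 10^(pH − pKa) = 10^(8.22 − 7.5) = 10^0.72 = 5.248.
(b) Fraction as HOCl = 1 / (1 + 5.248) = 0.16.

(a) 12.7 kg; (b) 16.0%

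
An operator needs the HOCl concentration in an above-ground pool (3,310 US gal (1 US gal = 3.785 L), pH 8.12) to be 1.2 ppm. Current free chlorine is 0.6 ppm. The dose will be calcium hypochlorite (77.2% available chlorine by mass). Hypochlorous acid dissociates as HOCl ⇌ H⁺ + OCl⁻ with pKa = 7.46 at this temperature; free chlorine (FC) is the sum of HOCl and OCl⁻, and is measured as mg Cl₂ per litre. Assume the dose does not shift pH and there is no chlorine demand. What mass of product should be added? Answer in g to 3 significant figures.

98.8 g

Volume: 3,310 US gal × 3.785 L/gal = 12,528 L.
[OCl⁻]/[HOCl] = 10^(pH − pKa) = 10^(8.12 − 7.46) = 4.571; fraction as HOCl = 1/(1 + 4.571) = 0.1795.
Free chlorine required for 1.2 ppm HOCl: 1.2 / 0.1795 = 6.685 ppm.
FC to add: 6.685 − 0.6 = 6.085 mg/L as Cl₂.
Cl₂ equivalent: 6.085 mg/L × 12,528 L = 76.24 g.
Product at 77.2% available Cl: 76.24 / 0.772 = 98.75 g.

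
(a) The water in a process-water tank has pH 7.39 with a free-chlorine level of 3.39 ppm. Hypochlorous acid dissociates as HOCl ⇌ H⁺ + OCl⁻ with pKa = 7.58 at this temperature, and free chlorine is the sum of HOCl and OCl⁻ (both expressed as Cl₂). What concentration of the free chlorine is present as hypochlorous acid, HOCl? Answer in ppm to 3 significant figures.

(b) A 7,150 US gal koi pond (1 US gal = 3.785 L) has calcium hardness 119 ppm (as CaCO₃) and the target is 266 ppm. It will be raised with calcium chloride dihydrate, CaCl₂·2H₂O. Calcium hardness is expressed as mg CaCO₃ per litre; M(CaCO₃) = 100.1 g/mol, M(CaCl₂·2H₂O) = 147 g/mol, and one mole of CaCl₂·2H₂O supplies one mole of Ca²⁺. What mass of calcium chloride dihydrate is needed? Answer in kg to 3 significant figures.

(a) [OCl⁻]/[HOCl] = 10^(pH − pKa) = 10^(7.39 − 7.58) = 10^-0.19 = 0.6457.
(a) Fraction as HOCl = 1 / (1 + 0.6457) = 0.6077.
(a) HOCl = 0.6077 × 3.39 ppm = 2.06 ppm.

(b) Volume: 7,150 US gal × 3.785 L/gal = 27,063 L.
(b) Hardness to add: (266 − 119) = 147 mg/L as CaCO₃ × 27,063 L = 3978 g as CaCO₃.
(b) Moles of Ca²⁺ (1 mol Ca²⁺ ≡ 1 mol CaCO₃): 3978 / 100.1 g/mol = 39.74 mol.
(b) Mass of CaCl₂·2H₂O: 39.74 × 147 = 5842 g.

(a) 2.06 ppm; (b) 5.84 kg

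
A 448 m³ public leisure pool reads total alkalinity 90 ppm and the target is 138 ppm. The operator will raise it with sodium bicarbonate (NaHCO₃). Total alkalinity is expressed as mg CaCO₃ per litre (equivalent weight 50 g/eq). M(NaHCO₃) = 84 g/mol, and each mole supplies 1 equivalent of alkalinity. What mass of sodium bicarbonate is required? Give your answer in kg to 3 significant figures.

36.1 kg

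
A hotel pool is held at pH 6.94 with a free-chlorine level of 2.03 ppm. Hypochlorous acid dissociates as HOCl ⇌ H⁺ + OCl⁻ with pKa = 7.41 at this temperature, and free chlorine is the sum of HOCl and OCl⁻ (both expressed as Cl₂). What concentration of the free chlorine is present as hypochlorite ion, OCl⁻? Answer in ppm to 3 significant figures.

0.514 ppm

[OCl⁻]/[HOCl] = 10^(pH − pKa) = 10^(6.94 − 7.41) = 10^-0.47 = 0.3388.
Fraction as HOCl = 1 / (1 + 0.3388) = 0.7469.
OCl⁻ = (1 − 0.7469) × 2.03 ppm = 0.5138 ppm.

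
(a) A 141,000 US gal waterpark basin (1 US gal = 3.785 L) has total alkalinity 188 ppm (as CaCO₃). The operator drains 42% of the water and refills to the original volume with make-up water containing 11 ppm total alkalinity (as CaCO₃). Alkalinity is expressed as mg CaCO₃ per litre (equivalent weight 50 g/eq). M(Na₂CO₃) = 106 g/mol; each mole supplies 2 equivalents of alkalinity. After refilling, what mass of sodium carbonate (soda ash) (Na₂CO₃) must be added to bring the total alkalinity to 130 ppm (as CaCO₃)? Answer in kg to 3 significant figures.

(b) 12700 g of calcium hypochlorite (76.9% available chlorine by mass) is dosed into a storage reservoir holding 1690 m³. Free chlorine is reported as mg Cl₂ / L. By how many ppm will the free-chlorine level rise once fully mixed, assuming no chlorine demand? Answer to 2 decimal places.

(a) Volume: 141,000 US gal × 3.785 L/gal = 533,685 L.
(a) After draining 42% and refilling: 188 × 0.58 + 11 × 0.42 = 113.66 ppm.
(a) Deficit to target: 130 − 113.66 = 16.34 mg/L.
(a) As CaCO₃: 16.34 mg/L × 533,685 L = 8720 g; ÷ 50 g/eq ÷ 2 = 87.2 mol Na₂CO₃.
(a) Mass: 87.2 × 106 = 9244 g.

(b) Volume: 1690 m³ = 1,690,000 L.
(b) Available chlorine delivered: 12,700 g × 0.769 = 9766 g as Cl₂.
(b) Concentration rise: 9766 g / 1,690,000 L = 5.779 mg/L = 5.78 ppm.

(a) 9.24 kg; (b) 5.78 ppm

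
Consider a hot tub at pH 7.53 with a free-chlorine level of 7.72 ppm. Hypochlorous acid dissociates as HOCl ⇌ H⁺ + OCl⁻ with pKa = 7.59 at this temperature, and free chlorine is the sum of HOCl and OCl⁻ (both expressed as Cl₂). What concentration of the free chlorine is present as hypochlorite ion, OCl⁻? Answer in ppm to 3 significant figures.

3.59 ppm

[OCl⁻]/[HOCl] = 10^(pH − pKa) = 10^(7.53 − 7.59) = 10^-0.06 = 0.871.
Fraction as HOCl = 1 / (1 + 0.871) = 0.5345.
OCl⁻ = (1 − 0.5345) × 7.72 ppm = 3.594 ppm.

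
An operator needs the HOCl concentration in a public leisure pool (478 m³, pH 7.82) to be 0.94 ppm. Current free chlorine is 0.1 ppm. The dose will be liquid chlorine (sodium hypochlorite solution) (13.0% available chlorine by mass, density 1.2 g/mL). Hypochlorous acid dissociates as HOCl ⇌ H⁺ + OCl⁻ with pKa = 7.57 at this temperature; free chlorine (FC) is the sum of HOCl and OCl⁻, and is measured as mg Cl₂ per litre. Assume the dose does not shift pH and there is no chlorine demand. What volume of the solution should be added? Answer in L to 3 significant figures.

7.70 L

Volume: 478 m³ = 478,000 L.
[OCl⁻]/[HOCl] = 10^(pH − pKa) = 10^(7.82 − 7.57) = 1.778; fraction as HOCl = 1/(1 + 1.778) = 0.3599.
Free chlorine required for 0.94 ppm HOCl: 0.94 / 0.3599 = 2.612 ppm.
FC to add: 2.612 − 0.1 = 2.512 mg/L as Cl₂.
Cl₂ equivalent: 2.512 mg/L × 478,000 L = 1201 g.
Product at 13.0% available Cl: 1201 / 0.13 = 9235 g.
Volume: 9235 g ÷ 1.2 g/mL = 7696 mL.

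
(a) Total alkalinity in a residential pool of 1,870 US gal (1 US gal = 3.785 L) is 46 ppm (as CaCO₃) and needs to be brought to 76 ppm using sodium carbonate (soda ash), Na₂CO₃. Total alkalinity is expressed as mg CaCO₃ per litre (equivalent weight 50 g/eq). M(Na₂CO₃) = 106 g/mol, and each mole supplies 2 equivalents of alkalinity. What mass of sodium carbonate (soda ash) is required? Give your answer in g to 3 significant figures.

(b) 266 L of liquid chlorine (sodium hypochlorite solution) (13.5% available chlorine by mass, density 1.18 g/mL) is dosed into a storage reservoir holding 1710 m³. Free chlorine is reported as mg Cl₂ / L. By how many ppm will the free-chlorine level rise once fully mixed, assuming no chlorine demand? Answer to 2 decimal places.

(a) Volume: 1,870 US gal × 3.785 L/gal = 7,078 L.
(a) Alkalinity to add: (76 − 46) = 30 mg/L as CaCO₃ × 7,078 L = 212.3 g as CaCO₃.
(a) Equivalents: 212.3 g ÷ 50 g/eq = 4.247 eq.
(a) Each mole of Na₂CO₃ supplies 2 eq, so 4.247 / 2 = 2.123 mol.
(a) Mass: 2.123 mol × 106 g/mol = 225.1 g.

(b) Volume: 1710 m³ = 1,710,000 L.
(b) Mass of solution: 266 L × 1000 mL/L × 1.18 g/mL = 313,900 g.
(b) Available chlorine delivered: 313,900 g × 0.135 = 42,370 g as Cl₂.
(b) Concentration rise: 42,370 g / 1,710,000 L = 24.78 mg/L = 24.78 ppm.

(a) 225 g; (b) 24.78 ppm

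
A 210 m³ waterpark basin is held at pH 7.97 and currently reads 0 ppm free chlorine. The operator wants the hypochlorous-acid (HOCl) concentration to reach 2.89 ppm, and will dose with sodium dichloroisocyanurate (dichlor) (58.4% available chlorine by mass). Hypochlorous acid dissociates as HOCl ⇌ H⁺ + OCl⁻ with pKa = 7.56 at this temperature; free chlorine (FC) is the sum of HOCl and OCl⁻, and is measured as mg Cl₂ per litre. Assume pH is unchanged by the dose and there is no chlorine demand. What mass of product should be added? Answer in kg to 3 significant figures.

3.71 kg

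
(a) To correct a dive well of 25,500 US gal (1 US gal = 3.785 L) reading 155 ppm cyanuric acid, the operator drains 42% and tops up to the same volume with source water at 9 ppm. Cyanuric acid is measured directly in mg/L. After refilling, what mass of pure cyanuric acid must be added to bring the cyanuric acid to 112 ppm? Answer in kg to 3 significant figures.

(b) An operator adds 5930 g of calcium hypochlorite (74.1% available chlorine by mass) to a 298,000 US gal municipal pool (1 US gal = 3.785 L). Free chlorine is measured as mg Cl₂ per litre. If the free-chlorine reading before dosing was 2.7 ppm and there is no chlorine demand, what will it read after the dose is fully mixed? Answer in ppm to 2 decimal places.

(a) 1.77 kg; (b) 6.60 ppm

(a) Volume: 25,500 US gal × 3.785 L/gal = 96,518 L.
(a) After draining 42% and refilling: 155 × 0.58 + 9 × 0.42 = 93.68 ppm.
(a) Deficit to target: 112 − 93.68 = 18.32 mg/L.
(a) Mass: 18.32 mg/L × 96,518 L = 1768 g cyanuric acid.

(b) Volume: 298,000 US gal × 3.785 L/gal = 1,127,930 L.
(b) Available chlorine delivered: 5930 g × 0.741 = 4394 g as Cl₂.
(b) Concentration rise: 4394 g / 1,127,930 L = 3.896 mg/L = 3.90 ppm.
(b) Final FC: 2.7 + 3.90 = 6.60 ppm.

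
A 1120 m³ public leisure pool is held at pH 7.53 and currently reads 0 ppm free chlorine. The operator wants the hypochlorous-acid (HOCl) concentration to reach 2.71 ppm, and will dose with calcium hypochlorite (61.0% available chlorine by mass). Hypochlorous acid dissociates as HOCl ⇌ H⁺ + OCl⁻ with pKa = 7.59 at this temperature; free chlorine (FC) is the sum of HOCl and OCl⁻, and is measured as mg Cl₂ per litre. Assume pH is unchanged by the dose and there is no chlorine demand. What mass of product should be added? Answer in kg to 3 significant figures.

Volume: 1120 m³ = 1,120,000 L.
[OCl⁻]/[HOCl] = 10^(pH − pKa) = 10^(7.53 − 7.59) = 0.871; fraction as HOCl = 1/(1 + 0.871) = 0.5345.
Free chlorine required for 2.71 ppm HOCl: 2.71 / 0.5345 = 5.07 ppm.
FC to add: 5.07 − 0 = 5.07 mg/L as Cl₂.
Cl₂ equivalent: 5.07 mg/L × 1,120,000 L = 5679 g.
Product at 61.0% available Cl: 5679 / 0.61 = 9309 g.

9.31 kg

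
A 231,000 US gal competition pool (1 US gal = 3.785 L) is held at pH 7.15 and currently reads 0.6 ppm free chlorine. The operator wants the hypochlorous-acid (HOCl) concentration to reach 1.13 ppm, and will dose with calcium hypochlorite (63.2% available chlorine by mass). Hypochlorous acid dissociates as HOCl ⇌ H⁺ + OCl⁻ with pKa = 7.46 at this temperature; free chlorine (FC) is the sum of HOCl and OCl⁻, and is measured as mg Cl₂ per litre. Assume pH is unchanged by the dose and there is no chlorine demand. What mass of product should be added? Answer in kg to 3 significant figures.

Volume: 231,000 US gal × 3.785 L/gal = 874,335 L.
[OCl⁻]/[HOCl] = 10^(pH − pKa) = 10^(7.15 − 7.46) = 0.4898; fraction as HOCl = 1/(1 + 0.4898) = 0.6712.
Free chlorine required for 1.13 ppm HOCl: 1.13 / 0.6712 = 1.683 ppm.
FC to add: 1.683 − 0.6 = 1.083 mg/L as Cl₂.
Cl₂ equivalent: 1.083 mg/L × 874,335 L = 947.3 g.
Product at 63.2% available Cl: 947.3 / 0.632 = 1499 g.

1.50 kg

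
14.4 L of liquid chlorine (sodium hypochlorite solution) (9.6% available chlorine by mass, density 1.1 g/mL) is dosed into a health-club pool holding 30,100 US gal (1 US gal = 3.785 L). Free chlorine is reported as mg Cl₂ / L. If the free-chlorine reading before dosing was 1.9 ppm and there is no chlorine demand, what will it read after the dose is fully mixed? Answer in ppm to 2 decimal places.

Volume: 30,100 US gal × 3.785 L/gal = 113,928 L.
Mass of solution: 14.4 L × 1000 mL/L × 1.1 g/mL = 15,840 g.
Available chlorine delivered: 15,840 g × 0.096 = 1521 g as Cl₂.
Concentration rise: 1521 g / 113,928 L = 13.35 mg/L = 13.35 ppm.
Final FC: 1.9 + 13.35 = 15.25 ppm.

15.25 ppm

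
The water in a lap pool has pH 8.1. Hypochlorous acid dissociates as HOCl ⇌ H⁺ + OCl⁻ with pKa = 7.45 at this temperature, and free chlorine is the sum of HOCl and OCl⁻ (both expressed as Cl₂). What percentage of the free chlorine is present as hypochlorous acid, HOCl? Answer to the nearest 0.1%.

[OCl⁻]/[HOCl] = 10^(pH − pKa) = 10^(8.1 − 7.45) = 10^0.65 = 4.467.
Fraction as HOCl = 1 / (1 + 4.467) = 0.1829.

18.3%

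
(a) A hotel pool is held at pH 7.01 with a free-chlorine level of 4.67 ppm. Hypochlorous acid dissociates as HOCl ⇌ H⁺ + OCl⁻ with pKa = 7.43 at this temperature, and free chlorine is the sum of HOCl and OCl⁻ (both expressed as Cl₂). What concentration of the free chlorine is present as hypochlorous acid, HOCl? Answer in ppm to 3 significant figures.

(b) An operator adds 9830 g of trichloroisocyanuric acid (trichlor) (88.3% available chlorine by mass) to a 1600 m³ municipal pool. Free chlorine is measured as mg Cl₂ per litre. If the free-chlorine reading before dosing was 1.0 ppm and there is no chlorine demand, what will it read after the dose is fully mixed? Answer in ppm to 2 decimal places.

(a) 3.38 ppm; (b) 6.42 ppm

(a) [OCl⁻]/[HOCl] = 10^(pH − pKa) = 10^(7.01 − 7.43) = 10^-0.42 = 0.3802.
(a) Fraction as HOCl = 1 / (1 + 0.3802) = 0.7245.
(a) HOCl = 0.7245 × 4.67 ppm = 3.384 ppm.

(b) Volume: 1600 m³ = 1,600,000 L.
(b) Available chlorine delivered: 9830 g × 0.883 = 8680 g as Cl₂.
(b) Concentration rise: 8680 g / 1,600,000 L = 5.425 mg/L = 5.42 ppm.
(b) Final FC: 1.0 + 5.42 = 6.42 ppm.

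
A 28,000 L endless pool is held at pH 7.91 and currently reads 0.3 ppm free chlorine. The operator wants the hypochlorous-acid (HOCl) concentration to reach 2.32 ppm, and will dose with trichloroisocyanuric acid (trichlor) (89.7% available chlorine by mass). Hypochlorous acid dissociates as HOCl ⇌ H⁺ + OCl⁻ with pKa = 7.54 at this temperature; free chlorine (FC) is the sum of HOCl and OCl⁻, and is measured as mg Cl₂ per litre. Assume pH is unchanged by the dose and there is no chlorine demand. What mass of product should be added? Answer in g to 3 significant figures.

[OCl⁻]/[HOCl] = 10^(pH − pKa) = 10^(7.91 − 7.54) = 2.344; fraction as HOCl = 1/(1 + 2.344) = 0.299.
Free chlorine required for 2.32 ppm HOCl: 2.32 / 0.299 = 7.759 ppm.
FC to add: 7.759 − 0.3 = 7.459 mg/L as Cl₂.
Cl₂ equivalent: 7.459 mg/L × 28,000 L = 208.8 g.
Product at 89.7% available Cl: 208.8 / 0.897 = 232.8 g.

233 g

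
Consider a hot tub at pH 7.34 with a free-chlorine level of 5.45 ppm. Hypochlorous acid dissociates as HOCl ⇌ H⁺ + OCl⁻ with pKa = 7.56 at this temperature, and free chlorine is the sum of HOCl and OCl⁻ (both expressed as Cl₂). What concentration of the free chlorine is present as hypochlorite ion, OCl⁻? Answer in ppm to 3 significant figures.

[OCl⁻]/[HOCl] = 10^(pH − pKa) = 10^(7.34 − 7.56) = 10^-0.22 = 0.6026.
Fraction as HOCl = 1 / (1 + 0.6026) = 0.624.
OCl⁻ = (1 − 0.624) × 5.45 ppm = 2.049 ppm.

2.05 ppm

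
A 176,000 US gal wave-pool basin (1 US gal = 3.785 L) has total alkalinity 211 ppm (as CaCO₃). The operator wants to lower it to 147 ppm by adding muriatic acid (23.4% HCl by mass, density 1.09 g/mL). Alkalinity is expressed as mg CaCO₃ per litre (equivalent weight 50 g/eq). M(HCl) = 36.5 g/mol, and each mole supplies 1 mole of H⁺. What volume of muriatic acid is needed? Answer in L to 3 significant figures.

Volume: 176,000 US gal × 3.785 L/gal = 666,160 L.
Alkalinity to neutralize: (211 − 147) = 64 mg/L as CaCO₃ × 666,160 L = 42,630 g as CaCO₃.
Equivalents of H⁺ required: 42,630 ÷ 50 g/eq = 852.7 eq = 852.7 mol HCl.
Mass of HCl: 852.7 × 36.5 = 31,120 g.
Mass of 23.4% solution: 31,120 / 0.234 = 133,000 g.
Volume: 133,000 g ÷ 1.09 g/mL = 122,000 mL.

122 L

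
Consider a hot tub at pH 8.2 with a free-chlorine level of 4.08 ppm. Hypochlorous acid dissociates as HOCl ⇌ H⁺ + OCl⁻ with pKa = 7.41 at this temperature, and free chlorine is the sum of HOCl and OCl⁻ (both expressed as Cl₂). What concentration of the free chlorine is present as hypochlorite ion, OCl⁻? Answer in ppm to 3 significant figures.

3.51 ppm

[OCl⁻]/[HOCl] = 10^(pH − pKa) = 10^(8.2 − 7.41) = 10^0.79 = 6.166.
Fraction as HOCl = 1 / (1 + 6.166) = 0.1395.
OCl⁻ = (1 − 0.1395) × 4.08 ppm = 3.511 ppm.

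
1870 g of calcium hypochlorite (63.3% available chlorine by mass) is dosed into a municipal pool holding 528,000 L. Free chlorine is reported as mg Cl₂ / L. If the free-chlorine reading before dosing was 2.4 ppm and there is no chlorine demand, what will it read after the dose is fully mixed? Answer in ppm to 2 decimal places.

4.64 ppm

Available chlorine delivered: 1870 g × 0.633 = 1184 g as Cl₂.
Concentration rise: 1184 g / 528,000 L = 2.242 mg/L = 2.24 ppm.
Final FC: 2.4 + 2.24 = 4.64 ppm.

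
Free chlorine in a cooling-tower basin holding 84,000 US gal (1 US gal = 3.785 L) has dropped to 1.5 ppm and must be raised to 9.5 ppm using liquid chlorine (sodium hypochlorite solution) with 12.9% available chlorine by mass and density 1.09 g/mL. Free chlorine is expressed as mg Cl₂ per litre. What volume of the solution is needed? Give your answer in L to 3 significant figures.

Volume: 84,000 US gal × 3.785 L/gal = 317,940 L.
Chlorine deficit: 9.5 − 1.5 = 8 ppm = 8 mg/L as Cl₂.
Cl₂ equivalent needed: 8 mg/L × 317,940 L = 2,544,000 mg = 2544 g.
Product at 12.9% available chlorine: 2544 / 0.129 = 19,720 g.
Volume at density 1.09 g/mL: 19,720 g ÷ 1.09 g/mL = 18,090 mL.

18.1 L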